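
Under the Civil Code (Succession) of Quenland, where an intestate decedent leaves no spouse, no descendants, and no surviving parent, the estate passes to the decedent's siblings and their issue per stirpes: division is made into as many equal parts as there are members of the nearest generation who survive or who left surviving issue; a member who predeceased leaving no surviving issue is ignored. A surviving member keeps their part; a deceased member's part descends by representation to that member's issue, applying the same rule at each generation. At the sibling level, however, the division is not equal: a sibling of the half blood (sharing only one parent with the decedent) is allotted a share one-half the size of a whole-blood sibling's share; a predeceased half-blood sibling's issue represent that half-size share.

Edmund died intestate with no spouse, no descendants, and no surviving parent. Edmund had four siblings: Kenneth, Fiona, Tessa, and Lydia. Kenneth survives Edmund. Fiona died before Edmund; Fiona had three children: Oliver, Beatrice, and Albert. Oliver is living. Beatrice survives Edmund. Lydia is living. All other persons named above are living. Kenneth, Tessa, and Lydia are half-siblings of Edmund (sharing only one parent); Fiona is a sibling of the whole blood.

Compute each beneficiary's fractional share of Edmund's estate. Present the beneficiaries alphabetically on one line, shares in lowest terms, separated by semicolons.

Albert 2/15; Beatrice 2/15; Kenneth 1/5; Lydia 1/5; Oliver 2/15; Tessa 1/5

No spouse, descendants, or parent survives, so the estate passes to Edmund's siblings per stirpes.
Half-blood siblings count for one-half the weight of whole-blood siblings at the initial division.
Dividing 1 in proportion to weights (total weight 5/2): Kenneth (weight 1/2) → 1/5; Fiona (weight 1) → 2/5; Tessa (weight 1/2) → 1/5; Lydia (weight 1/2) → 1/5.
Kenneth is living and takes 1/5.
Fiona predeceased; the 2/5 allotted to Fiona's branch passes to Fiona's issue by representation.
The 2/5 is divided into 3 equal shares of 2/15 among Oliver, Beatrice, Albert.
Oliver is living and takes 2/15.
Beatrice is living and takes 2/15.
Albert is living and takes 2/15.
Tessa is living and takes 1/5.
Lydia is living and takes 1/5.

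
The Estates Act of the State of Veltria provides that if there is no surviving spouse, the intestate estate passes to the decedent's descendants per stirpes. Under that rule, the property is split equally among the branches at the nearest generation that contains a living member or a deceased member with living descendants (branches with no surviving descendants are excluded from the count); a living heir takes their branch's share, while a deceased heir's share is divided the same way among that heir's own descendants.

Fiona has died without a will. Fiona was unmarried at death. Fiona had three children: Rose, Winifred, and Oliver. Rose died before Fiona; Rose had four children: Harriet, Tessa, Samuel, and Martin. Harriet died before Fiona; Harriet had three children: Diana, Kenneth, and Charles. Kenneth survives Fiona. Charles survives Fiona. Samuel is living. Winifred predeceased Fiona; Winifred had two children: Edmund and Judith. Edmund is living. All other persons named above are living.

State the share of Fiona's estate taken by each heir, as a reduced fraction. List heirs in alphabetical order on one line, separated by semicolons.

Charles 1/36; Diana 1/36; Edmund 1/6; Judith 1/6; Kenneth 1/36; Martin 1/12; Oliver 1/3; Samuel 1/12; Tessa 1/12

There is no surviving spouse, so the entire estate passes to Fiona's descendants per stirpes.
The estate is divided into 3 equal shares of 1/3 among Rose, Winifred, Oliver.
Rose predeceased; the 1/3 allotted to Rose's branch passes to Rose's issue by representation.
The 1/3 is divided into 4 equal shares of 1/12 among Harriet, Tessa, Samuel, Martin.
Harriet predeceased; the 1/12 allotted to Harriet's branch passes to Harriet's issue by representation.
The 1/12 is divided into 3 equal shares of 1/36 among Diana, Kenneth, Charles.
Diana is living and takes 1/36.
Kenneth is living and takes 1/36.
Charles is living and takes 1/36.
Tessa is living and takes 1/12.
Samuel is living and takes 1/12.
Martin is living and takes 1/12.
Winifred predeceased; the 1/3 allotted to Winifred's branch passes to Winifred's issue by representation.
The 1/3 is divided into 2 equal shares of 1/6 among Edmund, Judith.
Edmund is living and takes 1/6.
Judith is living and takes 1/6.
Oliver is living and takes 1/3.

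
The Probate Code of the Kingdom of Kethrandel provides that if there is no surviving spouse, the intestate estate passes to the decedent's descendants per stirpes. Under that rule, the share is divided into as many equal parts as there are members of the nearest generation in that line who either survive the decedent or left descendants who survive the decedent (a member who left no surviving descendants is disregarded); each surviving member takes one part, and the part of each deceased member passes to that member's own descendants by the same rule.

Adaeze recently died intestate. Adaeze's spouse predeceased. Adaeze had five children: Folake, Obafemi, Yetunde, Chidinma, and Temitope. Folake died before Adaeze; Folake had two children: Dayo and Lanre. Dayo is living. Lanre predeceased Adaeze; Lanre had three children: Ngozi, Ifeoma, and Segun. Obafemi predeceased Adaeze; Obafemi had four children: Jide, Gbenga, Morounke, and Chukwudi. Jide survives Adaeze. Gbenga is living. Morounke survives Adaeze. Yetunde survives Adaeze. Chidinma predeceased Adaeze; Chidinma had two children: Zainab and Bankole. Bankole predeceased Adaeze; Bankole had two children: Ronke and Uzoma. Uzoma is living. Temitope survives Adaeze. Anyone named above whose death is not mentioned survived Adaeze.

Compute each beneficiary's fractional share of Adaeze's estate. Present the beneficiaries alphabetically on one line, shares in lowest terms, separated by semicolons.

Chukwudi 1/20; Dayo 1/10; Gbenga 1/20; Ifeoma 1/30; Jide 1/20; Morounke 1/20; Ngozi 1/30; Ronke 1/20; Segun 1/30; Temitope 1/5; Uzoma 1/20; Yetunde 1/5; Zainab 1/10

There is no surviving spouse, so the entire estate passes to Adaeze's descendants per stirpes.
The estate is divided into 5 equal shares of 1/5 among Folake, Obafemi, Yetunde, Chidinma, Temitope.
Folake predeceased; the 1/5 allotted to Folake's branch passes to Folake's issue by representation.
The 1/5 is divided into 2 equal shares of 1/10 among Dayo, Lanre.
Dayo is living and takes 1/10.
Lanre predeceased; the 1/10 allotted to Lanre's branch passes to Lanre's issue by representation.
The 1/10 is divided into 3 equal shares of 1/30 among Ngozi, Ifeoma, Segun.
Ngozi is living and takes 1/30.
Ifeoma is living and takes 1/30.
Segun is living and takes 1/30.
Obafemi predeceased; the 1/5 allotted to Obafemi's branch passes to Obafemi's issue by representation.
The 1/5 is divided into 4 equal shares of 1/20 among Jide, Gbenga, Morounke, Chukwudi.
Jide is living and takes 1/20.
Gbenga is living and takes 1/20.
Morounke is living and takes 1/20.
Chukwudi is living and takes 1/20.
Yetunde is living and takes 1/5.
Chidinma predeceased; the 1/5 allotted to Chidinma's branch passes to Chidinma's issue by representation.
The 1/5 is divided into 2 equal shares of 1/10 among Zainab, Bankole.
Zainab is living and takes 1/10.
Bankole predeceased; the 1/10 allotted to Bankole's branch passes to Bankole's issue by representation.
The 1/10 is divided into 2 equal shares of 1/20 among Ronke, Uzoma.
Ronke is living and takes 1/20.
Uzoma is living and takes 1/20.
Temitope is living and takes 1/5.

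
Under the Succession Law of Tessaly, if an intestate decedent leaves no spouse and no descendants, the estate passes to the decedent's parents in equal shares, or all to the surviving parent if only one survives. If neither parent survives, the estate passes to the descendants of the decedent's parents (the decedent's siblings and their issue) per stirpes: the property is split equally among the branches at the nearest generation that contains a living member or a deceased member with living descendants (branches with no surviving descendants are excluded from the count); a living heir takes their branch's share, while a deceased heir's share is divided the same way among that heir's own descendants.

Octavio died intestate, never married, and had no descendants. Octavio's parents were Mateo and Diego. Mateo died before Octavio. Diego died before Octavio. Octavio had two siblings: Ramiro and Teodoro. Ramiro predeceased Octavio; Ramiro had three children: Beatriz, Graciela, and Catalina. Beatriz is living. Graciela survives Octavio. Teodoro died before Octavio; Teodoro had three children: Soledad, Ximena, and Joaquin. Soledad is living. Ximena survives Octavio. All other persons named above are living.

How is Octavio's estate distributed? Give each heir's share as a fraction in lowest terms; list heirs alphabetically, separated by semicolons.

Neither parent survives and there are no descendants, so the estate passes to Octavio's siblings and their issue per stirpes.
The estate is divided into 2 equal shares of 1/2 among Ramiro, Teodoro.
Ramiro predeceased; the 1/2 allotted to Ramiro's branch passes to Ramiro's issue by representation.
The 1/2 is divided into 3 equal shares of 1/6 among Beatriz, Graciela, Catalina.
Beatriz is living and takes 1/6.
Graciela is living and takes 1/6.
Catalina is living and takes 1/6.
Teodoro predeceased; the 1/2 allotted to Teodoro's branch passes to Teodoro's issue by representation.
The 1/2 is divided into 3 equal shares of 1/6 among Soledad, Ximena, Joaquin.
Soledad is living and takes 1/6.
Ximena is living and takes 1/6.
Joaquin is living and takes 1/6.

Beatriz 1/6; Catalina 1/6; Graciela 1/6; Joaquin 1/6; Soledad 1/6; Ximena 1/6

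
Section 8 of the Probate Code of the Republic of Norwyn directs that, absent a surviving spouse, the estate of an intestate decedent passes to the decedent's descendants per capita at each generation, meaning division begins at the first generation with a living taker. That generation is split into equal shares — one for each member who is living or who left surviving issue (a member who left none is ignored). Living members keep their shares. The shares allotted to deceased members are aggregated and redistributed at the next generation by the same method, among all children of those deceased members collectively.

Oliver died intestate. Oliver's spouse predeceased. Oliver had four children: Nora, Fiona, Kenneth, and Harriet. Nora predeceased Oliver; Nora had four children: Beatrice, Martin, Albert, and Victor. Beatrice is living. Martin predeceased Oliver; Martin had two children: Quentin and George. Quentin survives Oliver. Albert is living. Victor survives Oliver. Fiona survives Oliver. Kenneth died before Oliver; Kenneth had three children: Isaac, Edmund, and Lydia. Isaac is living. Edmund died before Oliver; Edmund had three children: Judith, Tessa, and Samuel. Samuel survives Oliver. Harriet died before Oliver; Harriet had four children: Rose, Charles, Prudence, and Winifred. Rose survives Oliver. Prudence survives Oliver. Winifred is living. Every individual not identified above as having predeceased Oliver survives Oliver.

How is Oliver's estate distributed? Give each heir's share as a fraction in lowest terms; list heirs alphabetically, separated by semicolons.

Albert 3/44; Beatrice 3/44; Charles 3/44; Fiona 1/4; George 3/110; Isaac 3/44; Judith 3/110; Lydia 3/44; Prudence 3/44; Quentin 3/110; Rose 3/44; Samuel 3/110; Tessa 3/110; Victor 3/44; Winifred 3/44

There is no surviving spouse, so the entire estate passes to Oliver's descendants per capita at each generation.
At generation 1 (Nora, Fiona, Kenneth, Harriet) there are 4 shares of (1)/4 = 1/4 each.
Living: Fiona — each takes 1/4.
Deceased: Nora, Kenneth, and Harriet. Their combined 3/4 is pooled and carried to generation 2.
At generation 2 (Beatrice, Martin, Albert, Victor, Isaac, Edmund, Lydia, Rose, Charles, Prudence, Winifred) there are 11 shares of (3/4)/11 = 3/44 each.
Living: Beatrice, Albert, Victor, Isaac, Lydia, Rose, Charles, Prudence, and Winifred — each takes 3/44.
Deceased: Martin and Edmund. Their combined 3/22 is pooled and carried to generation 3.
At generation 3 (Quentin, George, Judith, Tessa, Samuel) there are 5 shares of (3/22)/5 = 3/110 each.
Living: Quentin, George, Judith, Tessa, and Samuel — each takes 3/110.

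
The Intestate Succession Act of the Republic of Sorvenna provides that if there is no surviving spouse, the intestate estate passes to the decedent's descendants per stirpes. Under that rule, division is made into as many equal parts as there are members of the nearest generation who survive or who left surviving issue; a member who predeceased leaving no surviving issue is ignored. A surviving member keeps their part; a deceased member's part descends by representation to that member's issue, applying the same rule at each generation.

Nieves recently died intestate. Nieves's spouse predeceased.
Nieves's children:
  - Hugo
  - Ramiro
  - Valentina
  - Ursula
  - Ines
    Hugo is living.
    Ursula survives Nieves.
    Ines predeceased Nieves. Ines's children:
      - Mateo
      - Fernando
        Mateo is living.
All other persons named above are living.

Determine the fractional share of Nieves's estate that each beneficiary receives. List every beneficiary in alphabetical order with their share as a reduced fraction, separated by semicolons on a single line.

There is no surviving spouse, so the entire estate passes to Nieves's descendants per stirpes.
The estate is divided into 5 equal shares of 1/5 among Hugo, Ramiro, Valentina, Ursula, Ines.
Hugo is living and takes 1/5.
Ramiro is living and takes 1/5.
Valentina is living and takes 1/5.
Ursula is living and takes 1/5.
Ines predeceased; the 1/5 allotted to Ines's branch passes to Ines's issue by representation.
The 1/5 is divided into 2 equal shares of 1/10 among Mateo, Fernando.
Mateo is living and takes 1/10.
Fernando is living and takes 1/10.

Fernando 1/10; Hugo 1/5; Mateo 1/10; Ramiro 1/5; Ursula 1/5; Valentina 1/5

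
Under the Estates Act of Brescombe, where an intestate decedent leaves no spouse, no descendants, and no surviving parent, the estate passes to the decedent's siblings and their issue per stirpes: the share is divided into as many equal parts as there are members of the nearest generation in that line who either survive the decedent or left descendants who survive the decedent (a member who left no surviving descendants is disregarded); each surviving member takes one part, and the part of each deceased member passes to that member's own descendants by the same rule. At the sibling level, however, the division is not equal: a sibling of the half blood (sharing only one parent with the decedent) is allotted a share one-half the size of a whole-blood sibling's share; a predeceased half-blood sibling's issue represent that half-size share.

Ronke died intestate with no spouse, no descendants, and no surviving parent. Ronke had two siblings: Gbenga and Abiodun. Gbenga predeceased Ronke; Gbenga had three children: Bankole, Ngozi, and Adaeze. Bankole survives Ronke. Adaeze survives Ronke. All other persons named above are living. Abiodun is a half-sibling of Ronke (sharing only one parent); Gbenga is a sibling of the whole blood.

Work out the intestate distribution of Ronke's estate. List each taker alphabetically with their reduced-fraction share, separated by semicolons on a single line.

Abiodun 1/3; Adaeze 2/9; Bankole 2/9; Ngozi 2/9

No spouse, descendants, or parent survives, so the estate passes to Ronke's siblings per stirpes.
Half-blood siblings count for one-half the weight of whole-blood siblings at the initial division.
Dividing 1 in proportion to weights (total weight 3/2): Gbenga (weight 1) → 2/3; Abiodun (weight 1/2) → 1/3.
Gbenga predeceased; the 2/3 allotted to Gbenga's branch passes to Gbenga's issue by representation.
The 2/3 is divided into 3 equal shares of 2/9 among Bankole, Ngozi, Adaeze.
Bankole is living and takes 2/9.
Ngozi is living and takes 2/9.
Adaeze is living and takes 2/9.
Abiodun is living and takes 1/3.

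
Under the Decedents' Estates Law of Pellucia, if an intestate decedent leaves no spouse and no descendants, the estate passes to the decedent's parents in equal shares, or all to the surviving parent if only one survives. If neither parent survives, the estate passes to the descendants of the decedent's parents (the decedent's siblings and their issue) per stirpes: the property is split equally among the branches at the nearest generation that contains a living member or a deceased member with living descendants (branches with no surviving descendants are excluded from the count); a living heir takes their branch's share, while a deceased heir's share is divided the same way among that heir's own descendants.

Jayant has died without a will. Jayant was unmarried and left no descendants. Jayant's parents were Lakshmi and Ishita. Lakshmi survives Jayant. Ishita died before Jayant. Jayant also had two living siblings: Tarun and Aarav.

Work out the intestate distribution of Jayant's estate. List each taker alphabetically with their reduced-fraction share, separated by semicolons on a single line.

Only one parent, Lakshmi, survives, so Lakshmi takes the entire estate. The siblings take nothing because a surviving parent has priority.

Lakshmi 1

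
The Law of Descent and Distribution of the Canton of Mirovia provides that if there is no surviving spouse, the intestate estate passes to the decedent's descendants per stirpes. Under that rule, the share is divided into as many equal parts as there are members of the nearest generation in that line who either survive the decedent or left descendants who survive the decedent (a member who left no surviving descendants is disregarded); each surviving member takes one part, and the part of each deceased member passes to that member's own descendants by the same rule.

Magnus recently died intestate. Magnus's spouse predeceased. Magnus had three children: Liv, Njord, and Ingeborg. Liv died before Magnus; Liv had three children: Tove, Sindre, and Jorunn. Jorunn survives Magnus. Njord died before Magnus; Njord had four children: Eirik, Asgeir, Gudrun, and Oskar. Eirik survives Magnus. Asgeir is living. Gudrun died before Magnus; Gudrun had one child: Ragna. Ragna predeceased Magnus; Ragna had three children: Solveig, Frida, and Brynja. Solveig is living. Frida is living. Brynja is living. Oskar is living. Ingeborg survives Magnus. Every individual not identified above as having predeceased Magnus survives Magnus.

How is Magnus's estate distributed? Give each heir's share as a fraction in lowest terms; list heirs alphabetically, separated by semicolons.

There is no surviving spouse, so the entire estate passes to Magnus's descendants per stirpes.
The estate is divided into 3 equal shares of 1/3 among Liv, Njord, Ingeborg.
Liv predeceased; the 1/3 allotted to Liv's branch passes to Liv's issue by representation.
The 1/3 is divided into 3 equal shares of 1/9 among Tove, Sindre, Jorunn.
Tove is living and takes 1/9.
Sindre is living and takes 1/9.
Jorunn is living and takes 1/9.
Njord predeceased; the 1/3 allotted to Njord's branch passes to Njord's issue by representation.
The 1/3 is divided into 4 equal shares of 1/12 among Eirik, Asgeir, Gudrun, Oskar.
Eirik is living and takes 1/12.
Asgeir is living and takes 1/12.
Gudrun predeceased; the 1/12 allotted to Gudrun's branch passes to Gudrun's issue by representation.
Ragna's line is the sole branch at this level, so the full 1/12 passes to Ragna's issue by representation.
The 1/12 is divided into 3 equal shares of 1/36 among Solveig, Frida, Brynja.
Solveig is living and takes 1/36.
Frida is living and takes 1/36.
Brynja is living and takes 1/36.
Oskar is living and takes 1/12.
Ingeborg is living and takes 1/3.

Asgeir 1/12; Brynja 1/36; Eirik 1/12; Frida 1/36; Ingeborg 1/3; Jorunn 1/9; Oskar 1/12; Sindre 1/9; Solveig 1/36; Tove 1/9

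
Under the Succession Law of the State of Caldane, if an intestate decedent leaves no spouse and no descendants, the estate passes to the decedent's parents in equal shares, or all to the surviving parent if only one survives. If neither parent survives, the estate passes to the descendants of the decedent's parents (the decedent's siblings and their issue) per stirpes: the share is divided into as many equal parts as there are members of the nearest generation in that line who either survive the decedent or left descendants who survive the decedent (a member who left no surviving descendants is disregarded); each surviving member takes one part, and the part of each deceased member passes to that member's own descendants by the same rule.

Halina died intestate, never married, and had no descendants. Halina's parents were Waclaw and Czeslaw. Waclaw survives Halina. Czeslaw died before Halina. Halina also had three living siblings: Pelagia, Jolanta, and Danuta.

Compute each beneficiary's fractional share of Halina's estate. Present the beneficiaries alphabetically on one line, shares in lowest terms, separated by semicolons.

Only one parent, Waclaw, survives, so Waclaw takes the entire estate. The siblings take nothing because a surviving parent has priority.

Waclaw 1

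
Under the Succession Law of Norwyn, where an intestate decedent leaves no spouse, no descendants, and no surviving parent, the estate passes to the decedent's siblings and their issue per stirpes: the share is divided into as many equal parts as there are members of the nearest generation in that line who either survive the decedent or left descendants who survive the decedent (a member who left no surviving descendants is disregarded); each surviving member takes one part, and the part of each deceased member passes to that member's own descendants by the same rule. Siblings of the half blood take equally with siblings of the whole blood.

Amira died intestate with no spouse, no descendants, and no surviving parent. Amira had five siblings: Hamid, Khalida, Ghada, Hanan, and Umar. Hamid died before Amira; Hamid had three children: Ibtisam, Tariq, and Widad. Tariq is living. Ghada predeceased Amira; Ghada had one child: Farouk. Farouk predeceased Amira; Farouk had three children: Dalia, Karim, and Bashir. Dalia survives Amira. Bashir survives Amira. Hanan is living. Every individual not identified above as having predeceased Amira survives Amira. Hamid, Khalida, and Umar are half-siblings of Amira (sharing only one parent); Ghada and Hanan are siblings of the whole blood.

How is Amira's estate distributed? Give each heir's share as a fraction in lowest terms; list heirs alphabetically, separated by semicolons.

No spouse, descendants, or parent survives, so the estate passes to Amira's siblings per stirpes.
Half-blood and whole-blood siblings take equally under the stated rule.
The estate is divided into 5 equal shares of 1/5 among Hamid, Khalida, Ghada, Hanan, Umar.
Hamid predeceased; the 1/5 allotted to Hamid's branch passes to Hamid's issue by representation.
The 1/5 is divided into 3 equal shares of 1/15 among Ibtisam, Tariq, Widad.
Ibtisam is living and takes 1/15.
Tariq is living and takes 1/15.
Widad is living and takes 1/15.
Khalida is living and takes 1/5.
Ghada predeceased; the 1/5 allotted to Ghada's branch passes to Ghada's issue by representation.
Farouk's line is the sole branch at this level, so the full 1/5 passes to Farouk's issue by representation.
The 1/5 is divided into 3 equal shares of 1/15 among Dalia, Karim, Bashir.
Dalia is living and takes 1/15.
Karim is living and takes 1/15.
Bashir is living and takes 1/15.
Hanan is living and takes 1/5.
Umar is living and takes 1/5.

Bashir 1/15; Dalia 1/15; Hanan 1/5; Ibtisam 1/15; Karim 1/15; Khalida 1/5; Tariq 1/15; Umar 1/5; Widad 1/15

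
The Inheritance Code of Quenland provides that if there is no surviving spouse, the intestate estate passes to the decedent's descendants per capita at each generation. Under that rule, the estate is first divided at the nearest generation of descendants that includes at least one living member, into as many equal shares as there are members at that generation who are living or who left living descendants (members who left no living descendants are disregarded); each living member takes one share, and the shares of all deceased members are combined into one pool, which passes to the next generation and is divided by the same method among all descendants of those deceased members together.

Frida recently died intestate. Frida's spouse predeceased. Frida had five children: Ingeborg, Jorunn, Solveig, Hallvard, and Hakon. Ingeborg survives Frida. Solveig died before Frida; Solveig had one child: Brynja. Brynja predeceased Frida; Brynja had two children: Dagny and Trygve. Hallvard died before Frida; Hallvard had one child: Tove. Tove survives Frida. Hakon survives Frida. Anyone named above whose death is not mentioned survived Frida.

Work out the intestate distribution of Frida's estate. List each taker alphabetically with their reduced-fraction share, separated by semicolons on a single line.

Dagny 1/10; Hakon 1/5; Ingeborg 1/5; Jorunn 1/5; Tove 1/5; Trygve 1/10

There is no surviving spouse, so the entire estate passes to Frida's descendants per capita at each generation.
At generation 1 (Ingeborg, Jorunn, Solveig, Hallvard, Hakon) there are 5 shares of (1)/5 = 1/5 each.
Living: Ingeborg, Jorunn, and Hakon — each takes 1/5.
Deceased: Solveig and Hallvard. Their combined 2/5 is pooled and carried to generation 2.
At generation 2 (Brynja, Tove) there are 2 shares of (2/5)/2 = 1/5 each.
Living: Tove — each takes 1/5.
Deceased: Brynja. That 1/5 share is carried to generation 3.
At generation 3 (Dagny, Trygve) there are 2 shares of (1/5)/2 = 1/10 each.
Living: Dagny and Trygve — each takes 1/10.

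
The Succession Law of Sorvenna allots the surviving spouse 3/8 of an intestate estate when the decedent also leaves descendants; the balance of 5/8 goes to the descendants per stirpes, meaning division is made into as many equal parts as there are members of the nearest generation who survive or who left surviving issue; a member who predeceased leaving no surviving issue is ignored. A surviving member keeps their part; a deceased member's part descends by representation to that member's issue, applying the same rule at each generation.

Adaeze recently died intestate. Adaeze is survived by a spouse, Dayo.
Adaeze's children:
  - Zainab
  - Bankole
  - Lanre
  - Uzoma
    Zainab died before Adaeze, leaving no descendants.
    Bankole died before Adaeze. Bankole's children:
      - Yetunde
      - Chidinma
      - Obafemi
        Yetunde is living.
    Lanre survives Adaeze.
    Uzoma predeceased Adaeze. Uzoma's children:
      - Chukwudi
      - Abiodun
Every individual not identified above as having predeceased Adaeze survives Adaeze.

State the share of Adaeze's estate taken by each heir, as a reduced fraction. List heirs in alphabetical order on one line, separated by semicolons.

Abiodun 5/48; Chidinma 5/72; Chukwudi 5/48; Dayo 3/8; Lanre 5/24; Obafemi 5/72; Yetunde 5/72

Dayo, as surviving spouse, takes 3/8.
The remaining 5/8 passes to Adaeze's descendants per stirpes.
Zainab left no surviving issue, so that branch lapses and is disregarded.
The 5/8 is divided into 3 equal shares of 5/24 among Bankole, Lanre, Uzoma.
Bankole predeceased; the 5/24 allotted to Bankole's branch passes to Bankole's issue by representation.
The 5/24 is divided into 3 equal shares of 5/72 among Yetunde, Chidinma, Obafemi.
Yetunde is living and takes 5/72.
Chidinma is living and takes 5/72.
Obafemi is living and takes 5/72.
Lanre is living and takes 5/24.
Uzoma predeceased; the 5/24 allotted to Uzoma's branch passes to Uzoma's issue by representation.
The 5/24 is divided into 2 equal shares of 5/48 among Chukwudi, Abiodun.
Chukwudi is living and takes 5/48.
Abiodun is living and takes 5/48.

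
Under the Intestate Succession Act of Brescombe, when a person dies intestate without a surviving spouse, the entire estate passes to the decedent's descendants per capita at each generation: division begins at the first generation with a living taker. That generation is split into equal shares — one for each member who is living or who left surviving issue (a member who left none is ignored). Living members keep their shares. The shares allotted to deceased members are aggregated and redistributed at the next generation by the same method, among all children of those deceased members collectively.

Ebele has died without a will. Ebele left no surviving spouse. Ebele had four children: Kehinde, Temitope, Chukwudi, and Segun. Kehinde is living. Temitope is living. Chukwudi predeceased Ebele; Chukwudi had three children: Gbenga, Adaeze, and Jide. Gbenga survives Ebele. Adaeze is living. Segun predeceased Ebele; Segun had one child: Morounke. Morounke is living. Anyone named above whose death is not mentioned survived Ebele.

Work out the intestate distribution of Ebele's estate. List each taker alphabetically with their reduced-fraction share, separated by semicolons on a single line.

There is no surviving spouse, so the entire estate passes to Ebele's descendants per capita at each generation.
At generation 1 (Kehinde, Temitope, Chukwudi, Segun) there are 4 shares of (1)/4 = 1/4 each.
Living: Kehinde and Temitope — each takes 1/4.
Deceased: Chukwudi and Segun. Their combined 1/2 is pooled and carried to generation 2.
At generation 2 (Gbenga, Adaeze, Jide, Morounke) there are 4 shares of (1/2)/4 = 1/8 each.
Living: Gbenga, Adaeze, Jide, and Morounke — each takes 1/8.

Adaeze 1/8; Gbenga 1/8; Jide 1/8; Kehinde 1/4; Morounke 1/8; Temitope 1/4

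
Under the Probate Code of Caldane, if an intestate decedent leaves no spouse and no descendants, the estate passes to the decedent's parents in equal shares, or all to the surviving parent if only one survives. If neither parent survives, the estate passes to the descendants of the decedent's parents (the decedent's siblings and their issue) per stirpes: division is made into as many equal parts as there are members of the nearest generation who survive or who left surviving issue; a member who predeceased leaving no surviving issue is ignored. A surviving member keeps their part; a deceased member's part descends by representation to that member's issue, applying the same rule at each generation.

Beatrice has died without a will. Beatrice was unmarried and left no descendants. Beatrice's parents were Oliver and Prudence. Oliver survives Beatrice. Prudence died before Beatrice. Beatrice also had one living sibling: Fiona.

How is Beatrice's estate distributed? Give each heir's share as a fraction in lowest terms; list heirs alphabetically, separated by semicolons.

Only one parent, Oliver, survives, so Oliver takes the entire estate. The siblings take nothing because a surviving parent has priority.

Oliver 1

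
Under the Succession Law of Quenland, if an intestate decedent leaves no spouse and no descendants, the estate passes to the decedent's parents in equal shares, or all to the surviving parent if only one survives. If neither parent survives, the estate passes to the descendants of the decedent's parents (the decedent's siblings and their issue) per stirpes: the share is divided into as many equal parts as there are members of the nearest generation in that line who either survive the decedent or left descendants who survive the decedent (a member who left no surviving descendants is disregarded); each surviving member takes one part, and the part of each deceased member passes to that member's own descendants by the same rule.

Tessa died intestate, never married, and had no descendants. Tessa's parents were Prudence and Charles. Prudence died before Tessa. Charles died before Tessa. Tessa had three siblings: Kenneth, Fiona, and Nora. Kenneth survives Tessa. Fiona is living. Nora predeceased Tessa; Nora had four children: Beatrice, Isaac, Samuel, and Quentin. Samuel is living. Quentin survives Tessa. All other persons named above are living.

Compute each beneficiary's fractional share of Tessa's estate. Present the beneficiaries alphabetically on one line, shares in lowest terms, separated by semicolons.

Neither parent survives and there are no descendants, so the estate passes to Tessa's siblings and their issue per stirpes.
The estate is divided into 3 equal shares of 1/3 among Kenneth, Fiona, Nora.
Kenneth is living and takes 1/3.
Fiona is living and takes 1/3.
Nora predeceased; the 1/3 allotted to Nora's branch passes to Nora's issue by representation.
The 1/3 is divided into 4 equal shares of 1/12 among Beatrice, Isaac, Samuel, Quentin.
Beatrice is living and takes 1/12.
Isaac is living and takes 1/12.
Samuel is living and takes 1/12.
Quentin is living and takes 1/12.

Beatrice 1/12; Fiona 1/3; Isaac 1/12; Kenneth 1/3; Quentin 1/12; Samuel 1/12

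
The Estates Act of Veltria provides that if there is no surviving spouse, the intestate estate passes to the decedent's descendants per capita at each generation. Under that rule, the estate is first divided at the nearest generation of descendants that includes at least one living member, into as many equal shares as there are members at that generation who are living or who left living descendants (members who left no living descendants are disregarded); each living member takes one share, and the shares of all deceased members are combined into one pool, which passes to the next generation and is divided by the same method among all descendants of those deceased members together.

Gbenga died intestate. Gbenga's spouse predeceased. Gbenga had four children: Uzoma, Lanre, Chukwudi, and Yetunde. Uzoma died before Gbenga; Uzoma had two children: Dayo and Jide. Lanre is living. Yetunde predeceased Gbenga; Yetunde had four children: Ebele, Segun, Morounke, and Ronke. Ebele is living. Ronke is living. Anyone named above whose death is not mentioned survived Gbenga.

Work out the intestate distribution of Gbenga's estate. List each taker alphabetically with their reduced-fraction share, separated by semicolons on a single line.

There is no surviving spouse, so the entire estate passes to Gbenga's descendants per capita at each generation.
At generation 1 (Uzoma, Lanre, Chukwudi, Yetunde) there are 4 shares of (1)/4 = 1/4 each.
Living: Lanre and Chukwudi — each takes 1/4.
Deceased: Uzoma and Yetunde. Their combined 1/2 is pooled and carried to generation 2.
At generation 2 (Dayo, Jide, Ebele, Segun, Morounke, Ronke) there are 6 shares of (1/2)/6 = 1/12 each.
Living: Dayo, Jide, Ebele, Segun, Morounke, and Ronke — each takes 1/12.

Chukwudi 1/4; Dayo 1/12; Ebele 1/12; Jide 1/12; Lanre 1/4; Morounke 1/12; Ronke 1/12; Segun 1/12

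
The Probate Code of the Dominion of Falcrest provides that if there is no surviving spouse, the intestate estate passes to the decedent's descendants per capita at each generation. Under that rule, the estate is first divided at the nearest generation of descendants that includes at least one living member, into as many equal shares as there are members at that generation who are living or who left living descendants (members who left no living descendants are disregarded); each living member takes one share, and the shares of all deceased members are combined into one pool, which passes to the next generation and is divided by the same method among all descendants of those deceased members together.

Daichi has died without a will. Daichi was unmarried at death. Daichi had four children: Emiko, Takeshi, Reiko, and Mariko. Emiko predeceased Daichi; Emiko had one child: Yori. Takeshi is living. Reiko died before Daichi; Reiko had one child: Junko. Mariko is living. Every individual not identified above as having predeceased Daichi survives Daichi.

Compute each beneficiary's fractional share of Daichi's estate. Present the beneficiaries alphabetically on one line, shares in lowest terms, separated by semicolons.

There is no surviving spouse, so the entire estate passes to Daichi's descendants per capita at each generation.
At generation 1 (Emiko, Takeshi, Reiko, Mariko) there are 4 shares of (1)/4 = 1/4 each.
Living: Takeshi and Mariko — each takes 1/4.
Deceased: Emiko and Reiko. Their combined 1/2 is pooled and carried to generation 2.
At generation 2 (Yori, Junko) there are 2 shares of (1/2)/2 = 1/4 each.
Living: Yori and Junko — each takes 1/4.

Junko 1/4; Mariko 1/4; Takeshi 1/4; Yori 1/4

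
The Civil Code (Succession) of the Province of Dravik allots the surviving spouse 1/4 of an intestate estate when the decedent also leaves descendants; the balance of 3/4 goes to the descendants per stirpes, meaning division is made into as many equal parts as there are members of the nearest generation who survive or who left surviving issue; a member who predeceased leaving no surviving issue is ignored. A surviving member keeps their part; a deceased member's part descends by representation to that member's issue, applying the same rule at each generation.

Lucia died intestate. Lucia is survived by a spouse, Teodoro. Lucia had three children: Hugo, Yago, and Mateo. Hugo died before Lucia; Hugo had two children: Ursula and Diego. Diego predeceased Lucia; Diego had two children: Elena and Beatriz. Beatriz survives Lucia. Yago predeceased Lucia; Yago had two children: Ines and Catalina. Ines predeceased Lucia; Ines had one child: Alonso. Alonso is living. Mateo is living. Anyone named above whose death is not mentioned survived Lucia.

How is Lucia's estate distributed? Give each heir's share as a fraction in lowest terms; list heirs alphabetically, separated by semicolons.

Alonso 1/8; Beatriz 1/16; Catalina 1/8; Elena 1/16; Mateo 1/4; Teodoro 1/4; Ursula 1/8

Teodoro, as surviving spouse, takes 1/4.
The remaining 3/4 passes to Lucia's descendants per stirpes.
The 3/4 is divided into 3 equal shares of 1/4 among Hugo, Yago, Mateo.
Hugo predeceased; the 1/4 allotted to Hugo's branch passes to Hugo's issue by representation.
The 1/4 is divided into 2 equal shares of 1/8 among Ursula, Diego.
Ursula is living and takes 1/8.
Diego predeceased; the 1/8 allotted to Diego's branch passes to Diego's issue by representation.
The 1/8 is divided into 2 equal shares of 1/16 among Elena, Beatriz.
Elena is living and takes 1/16.
Beatriz is living and takes 1/16.
Yago predeceased; the 1/4 allotted to Yago's branch passes to Yago's issue by representation.
The 1/4 is divided into 2 equal shares of 1/8 among Ines, Catalina.
Ines predeceased; the 1/8 allotted to Ines's branch passes to Ines's issue by representation.
Alonso is the sole taker at this level and receives the full 1/8.
Catalina is living and takes 1/8.
Mateo is living and takes 1/4.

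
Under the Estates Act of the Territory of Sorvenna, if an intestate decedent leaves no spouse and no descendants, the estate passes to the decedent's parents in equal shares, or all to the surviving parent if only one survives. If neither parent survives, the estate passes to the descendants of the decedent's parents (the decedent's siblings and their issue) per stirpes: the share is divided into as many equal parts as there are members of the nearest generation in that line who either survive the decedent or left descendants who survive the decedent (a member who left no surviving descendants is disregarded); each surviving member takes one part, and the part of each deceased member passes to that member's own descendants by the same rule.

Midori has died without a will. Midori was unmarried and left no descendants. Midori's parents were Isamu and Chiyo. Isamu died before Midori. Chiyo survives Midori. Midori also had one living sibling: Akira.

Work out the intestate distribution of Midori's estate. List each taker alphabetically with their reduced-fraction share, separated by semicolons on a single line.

Only one parent, Chiyo, survives, so Chiyo takes the entire estate. The siblings take nothing because a surviving parent has priority.

Chiyo 1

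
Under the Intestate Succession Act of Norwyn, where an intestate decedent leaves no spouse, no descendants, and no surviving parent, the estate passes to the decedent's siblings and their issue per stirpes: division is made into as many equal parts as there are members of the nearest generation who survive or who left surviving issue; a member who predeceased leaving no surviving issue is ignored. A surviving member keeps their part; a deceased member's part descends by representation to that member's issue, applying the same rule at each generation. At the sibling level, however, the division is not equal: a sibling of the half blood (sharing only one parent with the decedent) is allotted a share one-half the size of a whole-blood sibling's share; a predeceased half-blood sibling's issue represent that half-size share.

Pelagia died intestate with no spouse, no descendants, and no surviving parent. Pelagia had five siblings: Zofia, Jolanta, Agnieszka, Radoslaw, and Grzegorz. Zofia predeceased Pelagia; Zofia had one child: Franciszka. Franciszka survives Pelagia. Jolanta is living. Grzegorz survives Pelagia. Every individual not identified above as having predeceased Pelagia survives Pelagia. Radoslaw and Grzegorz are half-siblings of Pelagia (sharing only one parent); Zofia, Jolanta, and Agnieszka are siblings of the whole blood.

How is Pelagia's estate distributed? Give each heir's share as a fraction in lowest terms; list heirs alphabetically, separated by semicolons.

No spouse, descendants, or parent survives, so the estate passes to Pelagia's siblings per stirpes.
Half-blood siblings count for one-half the weight of whole-blood siblings at the initial division.
Dividing 1 in proportion to weights (total weight 4): Zofia (weight 1) → 1/4; Jolanta (weight 1) → 1/4; Agnieszka (weight 1) → 1/4; Radoslaw (weight 1/2) → 1/8; Grzegorz (weight 1/2) → 1/8.
Zofia predeceased; the 1/4 allotted to Zofia's branch passes to Zofia's issue by representation.
Franciszka is the sole taker at this level and receives the full 1/4.
Jolanta is living and takes 1/4.
Agnieszka is living and takes 1/4.
Radoslaw is living and takes 1/8.
Grzegorz is living and takes 1/8.

Agnieszka 1/4; Franciszka 1/4; Grzegorz 1/8; Jolanta 1/4; Radoslaw 1/8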